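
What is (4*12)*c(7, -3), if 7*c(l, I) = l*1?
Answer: 48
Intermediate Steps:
c(l, I) = l/7 (c(l, I) = (l*1)/7 = l/7)
(4*12)*c(7, -3) = (4*12)*((⅐)*7) = 48*1 = 48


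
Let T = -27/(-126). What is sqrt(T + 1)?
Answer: sqrt(238)/14 ≈ 1.1019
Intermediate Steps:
T = 3/14 (T = -27*(-1/126) = 3/14 ≈ 0.21429)
sqrt(T + 1) = sqrt(3/14 + 1) = sqrt(17/14) = sqrt(238)/14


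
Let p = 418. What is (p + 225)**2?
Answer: 413449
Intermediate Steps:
(p + 225)**2 = (418 + 225)**2 = 643**2 = 413449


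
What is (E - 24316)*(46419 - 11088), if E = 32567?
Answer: 291516081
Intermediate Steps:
(E - 24316)*(46419 - 11088) = (32567 - 24316)*(46419 - 11088) = 8251*35331 = 291516081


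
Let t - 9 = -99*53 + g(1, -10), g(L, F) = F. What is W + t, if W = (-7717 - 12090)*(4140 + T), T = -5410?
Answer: 25149642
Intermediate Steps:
W = 25154890 (W = (-7717 - 12090)*(4140 - 5410) = -19807*(-1270) = 25154890)
t = -5248 (t = 9 + (-99*53 - 10) = 9 + (-5247 - 10) = 9 - 5257 = -5248)
W + t = 25154890 - 5248 = 25149642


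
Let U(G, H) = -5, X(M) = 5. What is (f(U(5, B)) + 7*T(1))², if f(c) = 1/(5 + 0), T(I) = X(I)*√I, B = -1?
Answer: 30976/25 ≈ 1239.0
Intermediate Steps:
T(I) = 5*√I
f(c) = ⅕ (f(c) = 1/5 = ⅕)
(f(U(5, B)) + 7*T(1))² = (⅕ + 7*(5*√1))² = (⅕ + 7*(5*1))² = (⅕ + 7*5)² = (⅕ + 35)² = (176/5)² = 30976/25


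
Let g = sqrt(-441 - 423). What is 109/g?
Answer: -109*I*sqrt(6)/72 ≈ -3.7083*I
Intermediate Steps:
g = 12*I*sqrt(6) (g = sqrt(-864) = 12*I*sqrt(6) ≈ 29.394*I)
109/g = 109/((12*I*sqrt(6))) = 109*(-I*sqrt(6)/72) = -109*I*sqrt(6)/72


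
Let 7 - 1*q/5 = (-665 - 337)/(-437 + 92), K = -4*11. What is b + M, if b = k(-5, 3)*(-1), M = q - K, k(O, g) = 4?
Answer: 1391/23 ≈ 60.478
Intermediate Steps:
K = -44
q = 471/23 (q = 35 - 5*(-665 - 337)/(-437 + 92) = 35 - (-5010)/(-345) = 35 - (-5010)*(-1)/345 = 35 - 5*334/115 = 35 - 334/23 = 471/23 ≈ 20.478)
M = 1483/23 (M = 471/23 - 1*(-44) = 471/23 + 44 = 1483/23 ≈ 64.478)
b = -4 (b = 4*(-1) = -4)
b + M = -4 + 1483/23 = 1391/23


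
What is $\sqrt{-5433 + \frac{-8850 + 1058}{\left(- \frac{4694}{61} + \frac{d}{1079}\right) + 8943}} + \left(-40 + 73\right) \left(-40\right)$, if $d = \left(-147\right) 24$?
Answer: $-1320 + \frac{i \sqrt{1849066051167176083921}}{583339283} \approx -1320.0 + 73.715 i$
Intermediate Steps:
$d = -3528$
$\sqrt{-5433 + \frac{-8850 + 1058}{\left(- \frac{4694}{61} + \frac{d}{1079}\right) + 8943}} + \left(-40 + 73\right) \left(-40\right) = \sqrt{-5433 + \frac{-8850 + 1058}{\left(- \frac{4694}{61} - \frac{3528}{1079}\right) + 8943}} + \left(-40 + 73\right) \left(-40\right) = \sqrt{-5433 - \frac{7792}{\left(\left(-4694\right) \frac{1}{61} - \frac{3528}{1079}\right) + 8943}} + 33 \left(-40\right) = \sqrt{-5433 - \frac{7792}{\left(- \frac{4694}{61} - \frac{3528}{1079}\right) + 8943}} - 1320 = \sqrt{-5433 - \frac{7792}{- \frac{5280034}{65819} + 8943}} - 1320 = \sqrt{-5433 - \frac{7792}{\frac{583339283}{65819}}} - 1320 = \sqrt{-5433 - \frac{512861648}{583339283}} - 1320 = \sqrt{- \frac{3169795186187}{583339283}} - 1320 = \frac{i \sqrt{1849066051167176083921}}{583339283} - 1320 = -1320 + \frac{i \sqrt{1849066051167176083921}}{583339283}$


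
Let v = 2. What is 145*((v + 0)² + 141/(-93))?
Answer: 11165/31 ≈ 360.16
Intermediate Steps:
145*((v + 0)² + 141/(-93)) = 145*((2 + 0)² + 141/(-93)) = 145*(2² + 141*(-1/93)) = 145*(4 - 47/31) = 145*(77/31) = 11165/31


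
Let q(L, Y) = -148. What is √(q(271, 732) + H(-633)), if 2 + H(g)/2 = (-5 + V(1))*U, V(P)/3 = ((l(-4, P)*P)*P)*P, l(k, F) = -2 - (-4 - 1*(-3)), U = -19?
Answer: 2*√38 ≈ 12.329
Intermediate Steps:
l(k, F) = -1 (l(k, F) = -2 - (-4 + 3) = -2 - 1*(-1) = -2 + 1 = -1)
V(P) = -3*P³ (V(P) = 3*(((-P)*P)*P) = 3*((-P²)*P) = 3*(-P³) = -3*P³)
H(g) = 300 (H(g) = -4 + 2*((-5 - 3*1³)*(-19)) = -4 + 2*((-5 - 3*1)*(-19)) = -4 + 2*((-5 - 3)*(-19)) = -4 + 2*(-8*(-19)) = -4 + 2*152 = -4 + 304 = 300)
√(q(271, 732) + H(-633)) = √(-148 + 300) = √152 = 2*√38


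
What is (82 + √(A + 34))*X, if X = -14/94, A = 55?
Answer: -574/47 - 7*√89/47 ≈ -13.618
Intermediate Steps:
X = -7/47 (X = -14*1/94 = -7/47 ≈ -0.14894)
(82 + √(A + 34))*X = (82 + √(55 + 34))*(-7/47) = (82 + √89)*(-7/47) = -574/47 - 7*√89/47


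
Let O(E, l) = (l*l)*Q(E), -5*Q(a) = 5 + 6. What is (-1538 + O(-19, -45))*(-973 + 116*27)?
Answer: -12938887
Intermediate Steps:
Q(a) = -11/5 (Q(a) = -(5 + 6)/5 = -⅕*11 = -11/5)
O(E, l) = -11*l²/5 (O(E, l) = (l*l)*(-11/5) = l²*(-11/5) = -11*l²/5)
(-1538 + O(-19, -45))*(-973 + 116*27) = (-1538 - 11/5*(-45)²)*(-973 + 116*27) = (-1538 - 11/5*2025)*(-973 + 3132) = (-1538 - 4455)*2159 = -5993*2159 = -12938887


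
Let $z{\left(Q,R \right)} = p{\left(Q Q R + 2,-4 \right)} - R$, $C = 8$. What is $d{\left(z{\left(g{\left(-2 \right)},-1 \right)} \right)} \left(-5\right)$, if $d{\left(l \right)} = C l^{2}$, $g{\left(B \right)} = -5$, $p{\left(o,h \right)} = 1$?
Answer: $-160$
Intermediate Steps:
$z{\left(Q,R \right)} = 1 - R$
$d{\left(l \right)} = 8 l^{2}$
$d{\left(z{\left(g{\left(-2 \right)},-1 \right)} \right)} \left(-5\right) = 8 \left(1 - -1\right)^{2} \left(-5\right) = 8 \left(1 + 1\right)^{2} \left(-5\right) = 8 \cdot 2^{2} \left(-5\right) = 8 \cdot 4 \left(-5\right) = 32 \left(-5\right) = -160$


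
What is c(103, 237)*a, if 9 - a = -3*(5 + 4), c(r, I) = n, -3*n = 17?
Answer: -204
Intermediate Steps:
n = -17/3 (n = -1/3*17 = -17/3 ≈ -5.6667)
c(r, I) = -17/3
a = 36 (a = 9 - (-3)*(5 + 4) = 9 - (-3)*9 = 9 - 1*(-27) = 9 + 27 = 36)
c(103, 237)*a = -17/3*36 = -204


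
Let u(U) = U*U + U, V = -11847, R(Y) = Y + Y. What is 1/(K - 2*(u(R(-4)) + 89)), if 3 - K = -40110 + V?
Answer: 1/51670 ≈ 1.9354e-5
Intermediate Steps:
R(Y) = 2*Y
u(U) = U + U² (u(U) = U² + U = U + U²)
K = 51960 (K = 3 - (-40110 - 11847) = 3 - 1*(-51957) = 3 + 51957 = 51960)
1/(K - 2*(u(R(-4)) + 89)) = 1/(51960 - 2*((2*(-4))*(1 + 2*(-4)) + 89)) = 1/(51960 - 2*(-8*(1 - 8) + 89)) = 1/(51960 - 2*(-8*(-7) + 89)) = 1/(51960 - 2*(56 + 89)) = 1/(51960 - 2*145) = 1/(51960 - 290) = 1/51670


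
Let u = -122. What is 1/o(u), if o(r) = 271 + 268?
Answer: 1/539 ≈ 0.0018553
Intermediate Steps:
o(r) = 539
1/o(u) = 1/539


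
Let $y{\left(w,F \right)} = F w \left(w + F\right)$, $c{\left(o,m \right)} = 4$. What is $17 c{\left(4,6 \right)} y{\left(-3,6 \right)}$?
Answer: $-3672$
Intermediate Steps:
$y{\left(w,F \right)} = F w \left(F + w\right)$
$17 c{\left(4,6 \right)} y{\left(-3,6 \right)} = 17 \cdot 4 \cdot 6 \left(-3\right) \left(6 - 3\right) = 68 \cdot 6 \left(-3\right) 3 = 68 \left(-54\right) = -3672$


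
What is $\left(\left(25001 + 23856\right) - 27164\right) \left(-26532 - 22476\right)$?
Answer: $-1063130544$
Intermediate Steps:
$\left(\left(25001 + 23856\right) - 27164\right) \left(-26532 - 22476\right) = \left(48857 - 27164\right) \left(-49008\right) = 21693 \left(-49008\right) = -1063130544$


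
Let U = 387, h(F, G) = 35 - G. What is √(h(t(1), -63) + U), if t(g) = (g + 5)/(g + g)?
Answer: √485 ≈ 22.023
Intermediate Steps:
t(g) = (5 + g)/(2*g) (t(g) = (5 + g)/((2*g)) = (5 + g)*(1/(2*g)) = (5 + g)/(2*g))
√(h(t(1), -63) + U) = √((35 - 1*(-63)) + 387) = √((35 + 63) + 387) = √(98 + 387) = √485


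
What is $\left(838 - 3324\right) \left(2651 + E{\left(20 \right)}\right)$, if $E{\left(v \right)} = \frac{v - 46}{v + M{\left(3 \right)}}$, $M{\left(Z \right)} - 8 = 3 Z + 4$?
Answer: $- \frac{270141190}{41} \approx -6.5888 \cdot 10^{6}$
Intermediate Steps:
$M{\left(Z \right)} = 12 + 3 Z$ ($M{\left(Z \right)} = 8 + \left(3 Z + 4\right) = 8 + \left(4 + 3 Z\right) = 12 + 3 Z$)
$E{\left(v \right)} = \frac{-46 + v}{21 + v}$ ($E{\left(v \right)} = \frac{v - 46}{v + \left(12 + 3 \cdot 3\right)} = \frac{-46 + v}{v + \left(12 + 9\right)} = \frac{-46 + v}{v + 21} = \frac{-46 + v}{21 + v}$)
$\left(838 - 3324\right) \left(2651 + E{\left(20 \right)}\right) = \left(838 - 3324\right) \left(2651 + \frac{-46 + 20}{21 + 20}\right) = - 2486 \left(2651 + \frac{1}{41} \left(-26\right)\right) = - 2486 \left(2651 - \frac{26}{41}\right) = \left(-2486\right) \frac{108665}{41} = - \frac{270141190}{41}$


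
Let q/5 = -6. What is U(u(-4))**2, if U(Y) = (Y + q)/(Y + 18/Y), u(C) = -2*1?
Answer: 1024/121 ≈ 8.4628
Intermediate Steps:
q = -30 (q = 5*(-6) = -30)
u(C) = -2
U(Y) = (-30 + Y)/(Y + 18/Y) (U(Y) = (Y - 30)/(Y + 18/Y) = (-30 + Y)/(Y + 18/Y))
U(u(-4))**2 = (-2*(-30 - 2)/(18 + (-2)**2))**2 = (-2*(-32)/(18 + 4))**2 = (-2*(-32)/22)**2 = (-2*1/22*(-32))**2 = (32/11)**2 = 1024/121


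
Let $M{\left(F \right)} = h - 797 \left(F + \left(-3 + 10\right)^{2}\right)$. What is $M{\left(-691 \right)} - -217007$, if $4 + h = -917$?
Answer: $727760$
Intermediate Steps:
$h = -921$ ($h = -4 - 917 = -921$)
$M{\left(F \right)} = -39974 - 797 F$ ($M{\left(F \right)} = -921 - 797 \left(F + \left(-3 + 10\right)^{2}\right) = -921 - 797 \left(F + 7^{2}\right) = -921 - 797 \left(F + 49\right) = -921 - 797 \left(49 + F\right) = -921 - \left(39053 + 797 F\right) = -39974 - 797 F$)
$M{\left(-691 \right)} - -217007 = \left(-39974 - -550727\right) - -217007 = \left(-39974 + 550727\right) + 217007 = 510753 + 217007 = 727760$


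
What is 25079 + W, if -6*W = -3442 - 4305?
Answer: 158221/6 ≈ 26370.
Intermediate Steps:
W = 7747/6 (W = -(-3442 - 4305)/6 = -⅙*(-7747) = 7747/6 ≈ 1291.2)
25079 + W = 25079 + 7747/6 = 158221/6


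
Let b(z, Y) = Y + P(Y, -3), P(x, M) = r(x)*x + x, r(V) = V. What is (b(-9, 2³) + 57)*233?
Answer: 31921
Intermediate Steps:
P(x, M) = x + x² (P(x, M) = x*x + x = x² + x = x + x²)
b(z, Y) = Y + Y*(1 + Y)
(b(-9, 2³) + 57)*233 = (2³*(2 + 2³) + 57)*233 = (8*(2 + 8) + 57)*233 = (8*10 + 57)*233 = (80 + 57)*233 = 137*233 = 31921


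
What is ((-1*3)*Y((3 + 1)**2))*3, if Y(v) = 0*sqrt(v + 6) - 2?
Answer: 18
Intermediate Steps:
Y(v) = -2 (Y(v) = 0*sqrt(6 + v) - 2 = 0 - 2 = -2)
((-1*3)*Y((3 + 1)**2))*3 = (-1*3*(-2))*3 = -3*(-2)*3 = 6*3 = 18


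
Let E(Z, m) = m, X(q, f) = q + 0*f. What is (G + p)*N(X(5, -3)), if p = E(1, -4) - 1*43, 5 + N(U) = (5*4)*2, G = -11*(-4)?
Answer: -105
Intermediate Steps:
X(q, f) = q (X(q, f) = q + 0 = q)
G = 44
N(U) = 35 (N(U) = -5 + (5*4)*2 = -5 + 20*2 = -5 + 40 = 35)
p = -47 (p = -4 - 1*43 = -4 - 43 = -47)
(G + p)*N(X(5, -3)) = (44 - 47)*35 = -3*35 = -105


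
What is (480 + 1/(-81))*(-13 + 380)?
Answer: 14268593/81 ≈ 1.7616e+5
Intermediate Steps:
(480 + 1/(-81))*(-13 + 380) = (480 - 1/81)*367 = (38879/81)*367 = 14268593/81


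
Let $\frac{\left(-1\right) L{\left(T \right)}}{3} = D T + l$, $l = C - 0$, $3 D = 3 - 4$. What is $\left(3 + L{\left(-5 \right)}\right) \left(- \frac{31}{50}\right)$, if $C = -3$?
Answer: $- \frac{217}{50} \approx -4.34$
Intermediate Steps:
$D = - \frac{1}{3}$ ($D = \frac{3 - 4}{3} = \frac{1}{3} \left(-1\right) = - \frac{1}{3} \approx -0.33333$)
$l = -3$ ($l = -3 - 0 = -3 + 0 = -3$)
$L{\left(T \right)} = 9 + T$ ($L{\left(T \right)} = - 3 \left(- \frac{T}{3} - 3\right) = - 3 \left(-3 - \frac{T}{3}\right) = 9 + T$)
$\left(3 + L{\left(-5 \right)}\right) \left(- \frac{31}{50}\right) = \left(3 + \left(9 - 5\right)\right) \left(- \frac{31}{50}\right) = \left(3 + 4\right) \left(\left(-31\right) \frac{1}{50}\right) = 7 \left(- \frac{31}{50}\right) = - \frac{217}{50}$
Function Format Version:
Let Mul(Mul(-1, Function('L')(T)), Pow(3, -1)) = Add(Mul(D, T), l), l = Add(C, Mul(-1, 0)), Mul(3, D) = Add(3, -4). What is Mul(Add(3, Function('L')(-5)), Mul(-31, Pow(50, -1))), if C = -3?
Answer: Rational(-217, 50) ≈ -4.3400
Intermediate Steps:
D = Rational(-1, 3) (D = Mul(Rational(1, 3), Add(3, -4)) = Mul(Rational(1, 3), -1) = Rational(-1, 3) ≈ -0.33333)
l = -3 (l = Add(-3, Mul(-1, 0)) = Add(-3, 0) = -3)
Function('L')(T) = Add(9, T) (Function('L')(T) = Mul(-3, Add(Mul(Rational(-1, 3), T), -3)) = Mul(-3, Add(-3, Mul(Rational(-1, 3), T))) = Add(9, T))
Mul(Add(3, Function('L')(-5)), Mul(-31, Pow(50, -1))) = Mul(Add(3, Add(9, -5)), Mul(-31, Pow(50, -1))) = Mul(Add(3, 4), Mul(-31, Rational(1, 50))) = Mul(7, Rational(-31, 50)) = Rational(-217, 50)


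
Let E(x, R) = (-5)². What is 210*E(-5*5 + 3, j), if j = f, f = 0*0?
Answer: 5250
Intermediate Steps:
f = 0
j = 0
E(x, R) = 25
210*E(-5*5 + 3, j) = 210*25 = 5250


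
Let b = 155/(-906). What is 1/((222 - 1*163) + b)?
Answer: 906/53299 ≈ 0.016998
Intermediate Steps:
b = -155/906 (b = 155*(-1/906) = -155/906 ≈ -0.17108)
1/((222 - 1*163) + b) = 1/((222 - 1*163) - 155/906) = 1/((222 - 163) - 155/906) = 1/(59 - 155/906) = 1/(53299/906) = 906/53299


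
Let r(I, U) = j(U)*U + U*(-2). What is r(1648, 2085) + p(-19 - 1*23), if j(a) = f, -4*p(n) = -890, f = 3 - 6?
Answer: -20405/2 ≈ -10203.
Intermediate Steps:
f = -3
p(n) = 445/2 (p(n) = -¼*(-890) = 445/2)
j(a) = -3
r(I, U) = -5*U (r(I, U) = -3*U + U*(-2) = -3*U - 2*U = -5*U)
r(1648, 2085) + p(-19 - 1*23) = -5*2085 + 445/2 = -10425 + 445/2 = -20405/2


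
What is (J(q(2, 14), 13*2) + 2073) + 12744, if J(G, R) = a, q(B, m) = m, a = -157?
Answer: 14660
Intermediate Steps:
J(G, R) = -157
(J(q(2, 14), 13*2) + 2073) + 12744 = (-157 + 2073) + 12744 = 1916 + 12744 = 14660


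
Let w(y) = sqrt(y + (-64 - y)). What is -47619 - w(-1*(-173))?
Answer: -47619 - 8*I ≈ -47619.0 - 8.0*I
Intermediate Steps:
w(y) = 8*I (w(y) = sqrt(-64) = 8*I)
-47619 - w(-1*(-173)) = -47619 - 8*I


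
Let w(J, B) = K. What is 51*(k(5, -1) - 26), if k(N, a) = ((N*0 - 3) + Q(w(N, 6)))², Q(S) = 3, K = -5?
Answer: -1326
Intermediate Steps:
w(J, B) = -5
k(N, a) = 0 (k(N, a) = ((N*0 - 3) + 3)² = ((0 - 3) + 3)² = (-3 + 3)² = 0² = 0)
51*(k(5, -1) - 26) = 51*(0 - 26) = 51*(-26) = -1326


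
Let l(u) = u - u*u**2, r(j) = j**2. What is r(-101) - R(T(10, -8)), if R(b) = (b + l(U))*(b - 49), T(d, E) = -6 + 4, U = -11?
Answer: 77419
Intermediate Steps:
T(d, E) = -2
l(u) = u - u**3
R(b) = (-49 + b)*(1320 + b) (R(b) = (b + (-11 - 1*(-11)**3))*(b - 49) = (b + (-11 - 1*(-1331)))*(-49 + b) = (b + (-11 + 1331))*(-49 + b) = (b + 1320)*(-49 + b) = (1320 + b)*(-49 + b) = (-49 + b)*(1320 + b))
r(-101) - R(T(10, -8)) = (-101)**2 - (-64680 + (-2)**2 + 1271*(-2)) = 10201 - (-64680 + 4 - 2542) = 10201 - 1*(-67218) = 10201 + 67218 = 77419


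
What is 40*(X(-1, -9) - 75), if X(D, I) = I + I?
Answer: -3720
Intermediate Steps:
X(D, I) = 2*I
40*(X(-1, -9) - 75) = 40*(2*(-9) - 75) = 40*(-18 - 75) = 40*(-93) = -3720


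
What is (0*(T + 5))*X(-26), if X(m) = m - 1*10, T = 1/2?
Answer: 0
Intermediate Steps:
T = ½ (T = 1*(½) = ½ ≈ 0.50000)
X(m) = -10 + m (X(m) = m - 10 = -10 + m)
(0*(T + 5))*X(-26) = (0*(½ + 5))*(-10 - 26) = (0*(11/2))*(-36) = 0*(-36) = 0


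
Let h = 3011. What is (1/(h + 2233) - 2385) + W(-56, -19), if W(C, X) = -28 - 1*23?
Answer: -12774383/5244 ≈ -2436.0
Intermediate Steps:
W(C, X) = -51 (W(C, X) = -28 - 23 = -51)
(1/(h + 2233) - 2385) + W(-56, -19) = (1/(3011 + 2233) - 2385) - 51 = (1/5244 - 2385) - 51 = -12506939/5244 - 51 = -12774383/5244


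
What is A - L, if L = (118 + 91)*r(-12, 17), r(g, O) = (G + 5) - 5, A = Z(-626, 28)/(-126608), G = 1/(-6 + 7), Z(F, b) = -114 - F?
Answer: -1653849/7913 ≈ -209.00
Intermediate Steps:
G = 1 (G = 1/1 = 1)
A = -32/7913 (A = (-114 - 1*(-626))/(-126608) = (-114 + 626)*(-1/126608) = 512*(-1/126608) = -32/7913 ≈ -0.0040440)
r(g, O) = 1 (r(g, O) = (1 + 5) - 5 = 6 - 5 = 1)
L = 209 (L = (118 + 91)*1 = 209*1 = 209)
A - L = -32/7913 - 1*209 = -32/7913 - 209 = -1653849/7913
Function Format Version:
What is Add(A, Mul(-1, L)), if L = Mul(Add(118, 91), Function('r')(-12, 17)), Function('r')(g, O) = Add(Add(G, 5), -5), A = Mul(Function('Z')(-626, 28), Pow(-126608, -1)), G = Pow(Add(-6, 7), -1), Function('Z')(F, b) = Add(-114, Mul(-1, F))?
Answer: Rational(-1653849, 7913) ≈ -209.00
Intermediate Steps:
G = 1 (G = Pow(1, -1) = 1)
A = Rational(-32, 7913) (A = Mul(Add(-114, Mul(-1, -626)), Pow(-126608, -1)) = Mul(Add(-114, 626), Rational(-1, 126608)) = Mul(512, Rational(-1, 126608)) = Rational(-32, 7913) ≈ -0.0040440)
Function('r')(g, O) = 1 (Function('r')(g, O) = Add(Add(1, 5), -5) = Add(6, -5) = 1)
L = 209 (L = Mul(Add(118, 91), 1) = Mul(209, 1) = 209)
Add(A, Mul(-1, L)) = Add(Rational(-32, 7913), Mul(-1, 209)) = Add(Rational(-32, 7913), -209) = Rational(-1653849, 7913)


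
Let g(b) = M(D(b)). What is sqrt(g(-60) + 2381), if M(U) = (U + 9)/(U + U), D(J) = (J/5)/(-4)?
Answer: sqrt(2383) ≈ 48.816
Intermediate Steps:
D(J) = -J/20 (D(J) = (J*(1/5))*(-1/4) = (J/5)*(-1/4) = -J/20)
M(U) = (9 + U)/(2*U) (M(U) = (9 + U)/((2*U)) = (9 + U)*(1/(2*U)) = (9 + U)/(2*U))
g(b) = -10*(9 - b/20)/b (g(b) = (9 - b/20)/(2*((-b/20))) = (-20/b)*(9 - b/20)/2 = -10*(9 - b/20)/b)
sqrt(g(-60) + 2381) = sqrt((1/2)*(-180 - 60)/(-60) + 2381) = sqrt((1/2)*(-1/60)*(-240) + 2381) = sqrt(2 + 2381) = sqrt(2383)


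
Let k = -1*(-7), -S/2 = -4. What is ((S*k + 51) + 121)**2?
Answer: 51984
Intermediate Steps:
S = 8 (S = -2*(-4) = 8)
k = 7
((S*k + 51) + 121)**2 = ((8*7 + 51) + 121)**2 = ((56 + 51) + 121)**2 = (107 + 121)**2 = 228**2 = 51984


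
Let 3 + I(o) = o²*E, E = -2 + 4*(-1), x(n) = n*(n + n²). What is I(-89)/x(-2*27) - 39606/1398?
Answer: -112121899/4001076 ≈ -28.023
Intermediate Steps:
E = -6 (E = -2 - 4 = -6)
I(o) = -3 - 6*o² (I(o) = -3 + o²*(-6) = -3 - 6*o²)
I(-89)/x(-2*27) - 39606/1398 = (-3 - 6*(-89)²)/(((-2*27)²*(1 - 2*27))) - 39606/1398 = (-3 - 6*7921)/(((-54)²*(1 - 54))) - 39606*1/1398 = (-3 - 47526)/((2916*(-53))) - 6601/233 = -47529/(-154548) - 6601/233 = -47529*(-1/154548) - 6601/233 = 5281/17172 - 6601/233 = -112121899/4001076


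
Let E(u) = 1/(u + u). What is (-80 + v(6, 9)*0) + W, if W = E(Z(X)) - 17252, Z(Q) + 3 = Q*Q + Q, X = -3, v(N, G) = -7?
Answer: -103991/6 ≈ -17332.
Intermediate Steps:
Z(Q) = -3 + Q + Q² (Z(Q) = -3 + (Q*Q + Q) = -3 + (Q² + Q) = -3 + (Q + Q²) = -3 + Q + Q²)
E(u) = 1/(2*u)
W = -103511/6 (W = 1/(2*(-3 - 3 + (-3)²)) - 17252 = 1/(2*(-3 - 3 + 9)) - 17252 = (½)/3 - 17252 = (½)*(⅓) - 17252 = ⅙ - 17252 = -103511/6 ≈ -17252.)
(-80 + v(6, 9)*0) + W = (-80 - 7*0) - 103511/6 = (-80 + 0) - 103511/6 = -80 - 103511/6 = -103991/6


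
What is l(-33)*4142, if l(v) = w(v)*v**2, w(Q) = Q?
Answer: -148851054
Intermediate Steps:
l(v) = v**3 (l(v) = v*v**2 = v**3)
l(-33)*4142 = (-33)**3*4142 = -35937*4142 = -148851054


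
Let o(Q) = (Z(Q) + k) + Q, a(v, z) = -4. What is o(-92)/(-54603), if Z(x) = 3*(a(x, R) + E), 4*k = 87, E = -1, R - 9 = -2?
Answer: 341/218412 ≈ 0.0015613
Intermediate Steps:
R = 7 (R = 9 - 2 = 7)
k = 87/4 (k = (¼)*87 = 87/4 ≈ 21.750)
Z(x) = -15 (Z(x) = 3*(-4 - 1) = 3*(-5) = -15)
o(Q) = 27/4 + Q (o(Q) = (-15 + 87/4) + Q = 27/4 + Q)
o(-92)/(-54603) = (27/4 - 92)/(-54603) = -341/4*(-1/54603) = 341/218412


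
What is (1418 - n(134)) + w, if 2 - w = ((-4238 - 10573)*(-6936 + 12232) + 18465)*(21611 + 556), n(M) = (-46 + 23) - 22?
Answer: 1738349242162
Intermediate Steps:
n(M) = -45 (n(M) = -23 - 22 = -45)
w = 1738349240699 (w = 2 - ((-4238 - 10573)*(-6936 + 12232) + 18465)*(21611 + 556) = 2 - (-14811*5296 + 18465)*22167 = 2 - (-78439056 + 18465)*22167 = 2 - (-78420591)*22167 = 2 - 1*(-1738349240697) = 2 + 1738349240697 = 1738349240699)
(1418 - n(134)) + w = (1418 - 1*(-45)) + 1738349240699 = (1418 + 45) + 1738349240699 = 1463 + 1738349240699 = 1738349242162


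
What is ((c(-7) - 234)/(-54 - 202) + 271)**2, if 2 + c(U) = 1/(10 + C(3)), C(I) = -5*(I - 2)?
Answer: 121145067481/1638400 ≈ 73941.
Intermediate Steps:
C(I) = 10 - 5*I (C(I) = -5*(-2 + I) = 10 - 5*I)
c(U) = -9/5 (c(U) = -2 + 1/(10 + (10 - 5*3)) = -2 + 1/(10 + (10 - 15)) = -2 + 1/(10 - 5) = -2 + 1/5 = -9/5)
((c(-7) - 234)/(-54 - 202) + 271)**2 = ((-9/5 - 234)/(-54 - 202) + 271)**2 = (-1179/5/(-256) + 271)**2 = (-1179/5*(-1/256) + 271)**2 = (1179/1280 + 271)**2 = (348059/1280)**2 = 121145067481/1638400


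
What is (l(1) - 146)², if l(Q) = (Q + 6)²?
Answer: 9409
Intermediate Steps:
l(Q) = (6 + Q)²
(l(1) - 146)² = ((6 + 1)² - 146)² = (7² - 146)² = (49 - 146)² = (-97)² = 9409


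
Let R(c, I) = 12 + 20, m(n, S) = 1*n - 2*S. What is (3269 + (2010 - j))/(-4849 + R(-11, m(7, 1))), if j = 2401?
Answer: -2878/4817 ≈ -0.59747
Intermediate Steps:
m(n, S) = n - 2*S
R(c, I) = 32
(3269 + (2010 - j))/(-4849 + R(-11, m(7, 1))) = (3269 + (2010 - 1*2401))/(-4849 + 32) = (3269 + (2010 - 2401))/(-4817) = (3269 - 391)*(-1/4817) = 2878*(-1/4817) = -2878/4817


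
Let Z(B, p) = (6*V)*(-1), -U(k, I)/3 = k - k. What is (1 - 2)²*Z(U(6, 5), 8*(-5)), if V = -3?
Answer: 18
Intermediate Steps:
U(k, I) = 0 (U(k, I) = -3*(k - k) = -3*0 = 0)
Z(B, p) = 18 (Z(B, p) = (6*(-3))*(-1) = -18*(-1) = 18)
(1 - 2)²*Z(U(6, 5), 8*(-5)) = (1 - 2)²*18 = (-1)²*18 = 1*18 = 18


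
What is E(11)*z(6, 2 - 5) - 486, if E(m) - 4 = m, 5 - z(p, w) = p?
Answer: -501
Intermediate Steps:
z(p, w) = 5 - p
E(m) = 4 + m
E(11)*z(6, 2 - 5) - 486 = (4 + 11)*(5 - 1*6) - 486 = 15*(5 - 6) - 486 = 15*(-1) - 486 = -15 - 486 = -501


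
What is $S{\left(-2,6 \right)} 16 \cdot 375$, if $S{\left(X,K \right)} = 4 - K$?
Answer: $-12000$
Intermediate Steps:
$S{\left(-2,6 \right)} 16 \cdot 375 = \left(4 - 6\right) 16 \cdot 375 = \left(-2\right) 16 \cdot 375 = \left(-32\right) 375 = -12000$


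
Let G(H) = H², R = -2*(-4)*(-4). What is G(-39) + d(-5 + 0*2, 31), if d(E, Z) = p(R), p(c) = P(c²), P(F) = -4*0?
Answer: 1521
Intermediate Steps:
R = -32 (R = 8*(-4) = -32)
P(F) = 0
p(c) = 0
d(E, Z) = 0
G(-39) + d(-5 + 0*2, 31) = (-39)² + 0 = 1521 + 0 = 1521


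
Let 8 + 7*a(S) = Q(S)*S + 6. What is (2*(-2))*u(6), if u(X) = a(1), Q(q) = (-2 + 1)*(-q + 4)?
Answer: 20/7 ≈ 2.8571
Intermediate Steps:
Q(q) = -4 + q (Q(q) = -(4 - q) = -4 + q)
a(S) = -2/7 + S*(-4 + S)/7 (a(S) = -8/7 + ((-4 + S)*S + 6)/7 = -8/7 + (S*(-4 + S) + 6)/7 = -8/7 + (6 + S*(-4 + S))/7 = -8/7 + (6/7 + S*(-4 + S)/7) = -2/7 + S*(-4 + S)/7)
u(X) = -5/7 (u(X) = -2/7 + (⅐)*1*(-4 + 1) = -2/7 + (⅐)*1*(-3) = -2/7 - 3/7 = -5/7)
(2*(-2))*u(6) = (2*(-2))*(-5/7) = -4*(-5/7) = 20/7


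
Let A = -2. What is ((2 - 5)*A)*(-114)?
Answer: -684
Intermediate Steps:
((2 - 5)*A)*(-114) = ((2 - 5)*(-2))*(-114) = -3*(-2)*(-114) = 6*(-114) = -684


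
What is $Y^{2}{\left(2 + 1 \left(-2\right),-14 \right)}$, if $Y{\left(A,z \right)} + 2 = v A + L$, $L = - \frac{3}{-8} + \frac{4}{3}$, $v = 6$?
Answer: $\frac{49}{576} \approx 0.085069$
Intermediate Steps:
$L = \frac{41}{24}$ ($L = \left(-3\right) \left(- \frac{1}{8}\right) + 4 \cdot \frac{1}{3} = \frac{3}{8} + \frac{4}{3} = \frac{41}{24} \approx 1.7083$)
$Y{\left(A,z \right)} = - \frac{7}{24} + 6 A$ ($Y{\left(A,z \right)} = -2 + \left(6 A + \frac{41}{24}\right) = -2 + \left(\frac{41}{24} + 6 A\right) = - \frac{7}{24} + 6 A$)
$Y^{2}{\left(2 + 1 \left(-2\right),-14 \right)} = \left(- \frac{7}{24} + 6 \left(2 + 1 \left(-2\right)\right)\right)^{2} = \left(- \frac{7}{24} + 6 \left(2 - 2\right)\right)^{2} = \left(- \frac{7}{24} + 6 \cdot 0\right)^{2} = \left(- \frac{7}{24} + 0\right)^{2} = \left(- \frac{7}{24}\right)^{2} = \frac{49}{576}$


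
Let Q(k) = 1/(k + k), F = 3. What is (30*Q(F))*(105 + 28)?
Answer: 665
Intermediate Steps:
Q(k) = 1/(2*k)
(30*Q(F))*(105 + 28) = (30*((½)/3))*(105 + 28) = (30*((½)*(⅓)))*133 = (30*(⅙))*133 = 5*133 = 665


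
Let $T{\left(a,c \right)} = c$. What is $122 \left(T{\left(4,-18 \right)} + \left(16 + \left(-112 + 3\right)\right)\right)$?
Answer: $-13542$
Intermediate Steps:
$122 \left(T{\left(4,-18 \right)} + \left(16 + \left(-112 + 3\right)\right)\right) = 122 \left(-18 + \left(16 + \left(-112 + 3\right)\right)\right) = 122 \left(-18 + \left(16 - 109\right)\right) = 122 \left(-18 - 93\right) = 122 \left(-111\right) = -13542$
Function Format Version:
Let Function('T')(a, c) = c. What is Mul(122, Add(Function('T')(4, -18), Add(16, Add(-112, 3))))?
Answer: -13542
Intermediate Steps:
Mul(122, Add(Function('T')(4, -18), Add(16, Add(-112, 3)))) = Mul(122, Add(-18, Add(16, Add(-112, 3)))) = Mul(122, Add(-18, Add(16, -109))) = Mul(122, Add(-18, -93)) = Mul(122, -111) = -13542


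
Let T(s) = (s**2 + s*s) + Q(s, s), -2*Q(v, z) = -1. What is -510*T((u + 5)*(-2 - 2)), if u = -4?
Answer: -16575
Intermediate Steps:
Q(v, z) = 1/2 (Q(v, z) = -1/2*(-1) = 1/2)
T(s) = 1/2 + 2*s**2 (T(s) = (s**2 + s*s) + 1/2 = (s**2 + s**2) + 1/2 = 2*s**2 + 1/2 = 1/2 + 2*s**2)
-510*T((u + 5)*(-2 - 2)) = -510*(1/2 + 2*((-4 + 5)*(-2 - 2))**2) = -510*(1/2 + 2*(1*(-4))**2) = -510*(1/2 + 2*(-4)**2) = -510*(1/2 + 2*16) = -510*(1/2 + 32) = -510*65/2 = -16575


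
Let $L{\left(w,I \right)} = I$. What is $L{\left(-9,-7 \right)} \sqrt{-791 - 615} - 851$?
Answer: $-851 - 7 i \sqrt{1406} \approx -851.0 - 262.48 i$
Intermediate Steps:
$L{\left(-9,-7 \right)} \sqrt{-791 - 615} - 851 = - 7 \sqrt{-791 - 615} - 851 = - 7 \sqrt{-1406} - 851 = - 7 i \sqrt{1406} - 851 = -851 - 7 i \sqrt{1406}$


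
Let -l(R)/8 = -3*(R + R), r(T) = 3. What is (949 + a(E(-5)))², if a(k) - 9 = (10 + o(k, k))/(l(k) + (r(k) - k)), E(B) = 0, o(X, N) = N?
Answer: 8317456/9 ≈ 9.2416e+5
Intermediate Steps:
l(R) = 48*R (l(R) = -(-24)*(R + R) = -(-24)*2*R = -(-48)*R = 48*R)
a(k) = 9 + (10 + k)/(3 + 47*k) (a(k) = 9 + (10 + k)/(48*k + (3 - k)) = 9 + (10 + k)/(3 + 47*k))
(949 + a(E(-5)))² = (949 + (37 + 424*0)/(3 + 47*0))² = (949 + (37 + 0)/(3 + 0))² = (949 + 37/3)² = (2884/3)² = 8317456/9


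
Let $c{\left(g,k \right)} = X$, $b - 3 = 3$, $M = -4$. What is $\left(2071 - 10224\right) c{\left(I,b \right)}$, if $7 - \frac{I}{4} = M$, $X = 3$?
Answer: $-24459$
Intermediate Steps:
$b = 6$ ($b = 3 + 3 = 6$)
$I = 44$ ($I = 28 - -16 = 28 + 16 = 44$)
$c{\left(g,k \right)} = 3$
$\left(2071 - 10224\right) c{\left(I,b \right)} = \left(2071 - 10224\right) 3 = \left(-8153\right) 3 = -24459$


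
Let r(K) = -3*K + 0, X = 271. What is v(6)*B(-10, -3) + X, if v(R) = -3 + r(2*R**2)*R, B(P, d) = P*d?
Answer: -38699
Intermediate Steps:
r(K) = -3*K
v(R) = -3 - 6*R**3 (v(R) = -3 + (-6*R**2)*R = -3 - 6*R**3)
v(6)*B(-10, -3) + X = (-3 - 6*6**3)*(-10*(-3)) + 271 = (-3 - 6*216)*30 + 271 = (-3 - 1296)*30 + 271 = -1299*30 + 271 = -38970 + 271 = -38699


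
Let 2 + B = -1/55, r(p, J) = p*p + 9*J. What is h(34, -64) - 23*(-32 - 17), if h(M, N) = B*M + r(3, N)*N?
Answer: 2054051/55 ≈ 37346.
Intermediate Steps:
r(p, J) = p**2 + 9*J
B = -111/55 (B = -2 - 1/55 = -111/55 ≈ -2.0182)
h(M, N) = -111*M/55 + N*(9 + 9*N) (h(M, N) = -111*M/55 + (3**2 + 9*N)*N = -111*M/55 + (9 + 9*N)*N = -111*M/55 + N*(9 + 9*N))
h(34, -64) - 23*(-32 - 17) = (-111/55*34 + 9*(-64)*(1 - 64)) - 23*(-32 - 17) = (-3774/55 + 9*(-64)*(-63)) - 23*(-49) = (-3774/55 + 36288) + 1127 = 1992066/55 + 1127 = 2054051/55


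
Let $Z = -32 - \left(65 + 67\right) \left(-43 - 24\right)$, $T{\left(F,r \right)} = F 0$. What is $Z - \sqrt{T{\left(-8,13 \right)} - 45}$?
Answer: $8812 - 3 i \sqrt{5} \approx 8812.0 - 6.7082 i$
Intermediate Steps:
$T{\left(F,r \right)} = 0$
$Z = 8812$ ($Z = -32 - 132 \left(-67\right) = -32 - -8844 = -32 + 8844 = 8812$)
$Z - \sqrt{T{\left(-8,13 \right)} - 45} = 8812 - \sqrt{0 - 45} = 8812 - \sqrt{-45} = 8812 - 3 i \sqrt{5}$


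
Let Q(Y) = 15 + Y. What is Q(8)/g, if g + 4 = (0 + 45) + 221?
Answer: 23/262 ≈ 0.087786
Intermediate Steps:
g = 262 (g = -4 + ((0 + 45) + 221) = -4 + (45 + 221) = -4 + 266 = 262)
Q(8)/g = (15 + 8)/262 = 23*(1/262) = 23/262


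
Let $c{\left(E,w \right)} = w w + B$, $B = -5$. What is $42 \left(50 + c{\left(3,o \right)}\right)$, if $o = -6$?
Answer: $3402$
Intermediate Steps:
$c{\left(E,w \right)} = -5 + w^{2}$ ($c{\left(E,w \right)} = w w - 5 = w^{2} - 5 = -5 + w^{2}$)
$42 \left(50 + c{\left(3,o \right)}\right) = 42 \left(50 - \left(5 - \left(-6\right)^{2}\right)\right) = 42 \left(50 + \left(-5 + 36\right)\right) = 42 \left(50 + 31\right) = 42 \cdot 81 = 3402$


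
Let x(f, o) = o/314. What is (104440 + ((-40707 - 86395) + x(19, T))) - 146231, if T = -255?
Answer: -53032657/314 ≈ -1.6889e+5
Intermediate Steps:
x(f, o) = o/314 (x(f, o) = o*(1/314) = o/314)
(104440 + ((-40707 - 86395) + x(19, T))) - 146231 = (104440 + ((-40707 - 86395) + (1/314)*(-255))) - 146231 = (104440 + (-127102 - 255/314)) - 146231 = (104440 - 39910283/314) - 146231 = -7116123/314 - 146231 = -53032657/314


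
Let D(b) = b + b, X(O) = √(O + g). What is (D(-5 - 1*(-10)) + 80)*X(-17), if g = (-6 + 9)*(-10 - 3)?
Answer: 180*I*√14 ≈ 673.5*I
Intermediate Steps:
g = -39 (g = 3*(-13) = -39)
X(O) = √(-39 + O) (X(O) = √(O - 39) = √(-39 + O))
D(b) = 2*b
(D(-5 - 1*(-10)) + 80)*X(-17) = (2*(-5 - 1*(-10)) + 80)*√(-39 - 17) = (2*(-5 + 10) + 80)*√(-56) = (2*5 + 80)*(2*I*√14) = (10 + 80)*(2*I*√14) = 90*(2*I*√14) = 180*I*√14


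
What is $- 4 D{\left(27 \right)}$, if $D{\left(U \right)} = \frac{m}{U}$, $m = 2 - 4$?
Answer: $\frac{8}{27} \approx 0.2963$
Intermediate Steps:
$m = -2$
$D{\left(U \right)} = - \frac{2}{U}$
$- 4 D{\left(27 \right)} = - 4 \left(- \frac{2}{27}\right) = - 4 \left(\left(-2\right) \frac{1}{27}\right) = \left(-4\right) \left(- \frac{2}{27}\right) = \frac{8}{27}$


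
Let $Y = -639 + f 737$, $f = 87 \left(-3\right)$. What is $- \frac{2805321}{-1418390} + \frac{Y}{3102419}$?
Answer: $\frac{8429537575059}{4400440085410} \approx 1.9156$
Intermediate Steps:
$f = -261$
$Y = -192996$ ($Y = -639 - 192357 = -192996$)
$- \frac{2805321}{-1418390} + \frac{Y}{3102419} = - \frac{2805321}{-1418390} - \frac{192996}{3102419} = \left(-2805321\right) \left(- \frac{1}{1418390}\right) - \frac{192996}{3102419} = \frac{2805321}{1418390} - \frac{192996}{3102419} = \frac{8429537575059}{4400440085410}$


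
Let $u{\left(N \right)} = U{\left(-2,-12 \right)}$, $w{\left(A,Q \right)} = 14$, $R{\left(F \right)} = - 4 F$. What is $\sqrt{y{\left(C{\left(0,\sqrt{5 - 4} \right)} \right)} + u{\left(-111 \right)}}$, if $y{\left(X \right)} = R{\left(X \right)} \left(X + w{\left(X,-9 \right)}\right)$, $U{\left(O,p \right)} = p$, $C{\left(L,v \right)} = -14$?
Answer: $2 i \sqrt{3} \approx 3.4641 i$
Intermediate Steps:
$y{\left(X \right)} = - 4 X \left(14 + X\right)$ ($y{\left(X \right)} = - 4 X \left(X + 14\right) = - 4 X \left(14 + X\right)$)
$u{\left(N \right)} = -12$
$\sqrt{y{\left(C{\left(0,\sqrt{5 - 4} \right)} \right)} + u{\left(-111 \right)}} = \sqrt{\left(-4\right) \left(-14\right) \left(14 - 14\right) - 12} = \sqrt{\left(-4\right) \left(-14\right) 0 - 12} = \sqrt{0 - 12} = \sqrt{-12} = 2 i \sqrt{3}$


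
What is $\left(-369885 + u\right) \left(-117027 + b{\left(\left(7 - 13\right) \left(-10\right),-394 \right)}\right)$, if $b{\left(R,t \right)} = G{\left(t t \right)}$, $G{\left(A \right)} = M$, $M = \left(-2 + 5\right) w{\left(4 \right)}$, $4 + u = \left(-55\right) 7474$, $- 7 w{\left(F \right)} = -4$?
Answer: $\frac{639743650743}{7} \approx 9.1392 \cdot 10^{10}$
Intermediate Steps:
$w{\left(F \right)} = \frac{4}{7}$ ($w{\left(F \right)} = \left(- \frac{1}{7}\right) \left(-4\right) = \frac{4}{7}$)
$u = -411074$ ($u = -4 - 411070 = -411074$)
$M = \frac{12}{7}$ ($M = \left(-2 + 5\right) \frac{4}{7} = 3 \cdot \frac{4}{7} = \frac{12}{7} \approx 1.7143$)
$G{\left(A \right)} = \frac{12}{7}$
$b{\left(R,t \right)} = \frac{12}{7}$
$\left(-369885 + u\right) \left(-117027 + b{\left(\left(7 - 13\right) \left(-10\right),-394 \right)}\right) = \left(-369885 - 411074\right) \left(-117027 + \frac{12}{7}\right) = \left(-780959\right) \left(- \frac{819177}{7}\right) = \frac{639743650743}{7}$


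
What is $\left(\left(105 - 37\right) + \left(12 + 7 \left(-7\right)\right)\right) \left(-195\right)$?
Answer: $-6045$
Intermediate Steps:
$\left(\left(105 - 37\right) + \left(12 + 7 \left(-7\right)\right)\right) \left(-195\right) = \left(\left(105 - 37\right) + \left(12 - 49\right)\right) \left(-195\right) = \left(68 - 37\right) \left(-195\right) = 31 \left(-195\right) = -6045$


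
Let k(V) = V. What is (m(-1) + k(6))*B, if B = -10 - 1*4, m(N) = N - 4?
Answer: -14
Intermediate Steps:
m(N) = -4 + N
B = -14 (B = -10 - 4 = -14)
(m(-1) + k(6))*B = ((-4 - 1) + 6)*(-14) = (-5 + 6)*(-14) = 1*(-14) = -14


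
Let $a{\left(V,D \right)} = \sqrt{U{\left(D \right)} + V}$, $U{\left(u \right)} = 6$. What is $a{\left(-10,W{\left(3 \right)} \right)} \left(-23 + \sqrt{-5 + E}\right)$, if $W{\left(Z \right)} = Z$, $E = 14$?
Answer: $- 40 i \approx - 40.0 i$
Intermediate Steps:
$a{\left(V,D \right)} = \sqrt{6 + V}$
$a{\left(-10,W{\left(3 \right)} \right)} \left(-23 + \sqrt{-5 + E}\right) = \sqrt{6 - 10} \left(-23 + \sqrt{-5 + 14}\right) = \sqrt{-4} \left(-23 + \sqrt{9}\right) = 2 i \left(-23 + 3\right) = 2 i \left(-20\right) = - 40 i$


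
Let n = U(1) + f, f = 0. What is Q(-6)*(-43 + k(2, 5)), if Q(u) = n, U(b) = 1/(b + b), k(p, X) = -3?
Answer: -23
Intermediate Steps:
U(b) = 1/(2*b)
n = ½ (n = (½)/1 + 0 = (½)*1 + 0 = ½ + 0 = ½ ≈ 0.50000)
Q(u) = ½
Q(-6)*(-43 + k(2, 5)) = (-43 - 3)/2 = (½)*(-46) = -23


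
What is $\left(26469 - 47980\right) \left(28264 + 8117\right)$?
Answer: $-782591691$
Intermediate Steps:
$\left(26469 - 47980\right) \left(28264 + 8117\right) = \left(-21511\right) 36381 = -782591691$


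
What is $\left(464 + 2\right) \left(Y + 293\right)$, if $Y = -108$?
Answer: $86210$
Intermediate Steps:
$\left(464 + 2\right) \left(Y + 293\right) = \left(464 + 2\right) \left(-108 + 293\right) = 466 \cdot 185 = 86210$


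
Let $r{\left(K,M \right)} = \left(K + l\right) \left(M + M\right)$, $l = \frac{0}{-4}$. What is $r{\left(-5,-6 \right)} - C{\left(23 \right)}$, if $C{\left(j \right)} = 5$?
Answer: $55$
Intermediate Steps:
$l = 0$ ($l = 0 \left(- \frac{1}{4}\right) = 0$)
$r{\left(K,M \right)} = 2 K M$ ($r{\left(K,M \right)} = \left(K + 0\right) \left(M + M\right) = K 2 M = 2 K M$)
$r{\left(-5,-6 \right)} - C{\left(23 \right)} = 2 \left(-5\right) \left(-6\right) - 5 = 60 - 5 = 55$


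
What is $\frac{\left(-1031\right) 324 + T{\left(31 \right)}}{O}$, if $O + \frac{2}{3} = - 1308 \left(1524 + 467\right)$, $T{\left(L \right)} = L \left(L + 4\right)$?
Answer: $\frac{998877}{7812686} \approx 0.12785$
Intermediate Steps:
$T{\left(L \right)} = L \left(4 + L\right)$
$O = - \frac{7812686}{3}$ ($O = - \frac{2}{3} - 1308 \left(1524 + 467\right) = - \frac{2}{3} - 2604228 = - \frac{7812686}{3} \approx -2.6042 \cdot 10^{6}$)
$\frac{\left(-1031\right) 324 + T{\left(31 \right)}}{O} = \frac{\left(-1031\right) 324 + 31 \left(4 + 31\right)}{- \frac{7812686}{3}} = \left(-334044 + 31 \cdot 35\right) \left(- \frac{3}{7812686}\right) = \left(-334044 + 1085\right) \left(- \frac{3}{7812686}\right) = \left(-332959\right) \left(- \frac{3}{7812686}\right) = \frac{998877}{7812686}$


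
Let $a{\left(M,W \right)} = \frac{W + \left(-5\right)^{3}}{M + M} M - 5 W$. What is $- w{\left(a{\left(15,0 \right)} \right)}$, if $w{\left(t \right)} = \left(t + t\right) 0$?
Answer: $0$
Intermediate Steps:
$a{\left(M,W \right)} = - \frac{125}{2} - \frac{9 W}{2}$ ($a{\left(M,W \right)} = \frac{W - 125}{2 M} M - 5 W = \left(-125 + W\right) \frac{1}{2 M} M - 5 W = \frac{-125 + W}{2 M} M - 5 W = \left(- \frac{125}{2} + \frac{W}{2}\right) - 5 W = - \frac{125}{2} - \frac{9 W}{2}$)
$w{\left(t \right)} = 0$ ($w{\left(t \right)} = 2 t 0 = 0$)
$- w{\left(a{\left(15,0 \right)} \right)} = \left(-1\right) 0 = 0$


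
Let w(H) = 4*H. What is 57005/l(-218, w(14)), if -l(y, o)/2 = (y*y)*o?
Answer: -57005/5322688 ≈ -0.010710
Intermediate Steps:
l(y, o) = -2*o*y**2 (l(y, o) = -2*y*y*o = -2*y**2*o = -2*o*y**2)
57005/l(-218, w(14)) = 57005/((-2*4*14*(-218)**2)) = 57005/((-2*56*47524)) = 57005/(-5322688) = 57005*(-1/5322688) = -57005/5322688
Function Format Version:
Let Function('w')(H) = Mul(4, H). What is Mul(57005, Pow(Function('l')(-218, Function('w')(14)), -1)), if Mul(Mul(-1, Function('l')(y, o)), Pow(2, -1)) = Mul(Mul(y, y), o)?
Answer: Rational(-57005, 5322688) ≈ -0.010710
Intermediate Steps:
Function('l')(y, o) = Mul(-2, o, Pow(y, 2)) (Function('l')(y, o) = Mul(-2, Mul(Mul(y, y), o)) = Mul(-2, Mul(Pow(y, 2), o)) = Mul(-2, Mul(o, Pow(y, 2))) = Mul(-2, o, Pow(y, 2)))
Mul(57005, Pow(Function('l')(-218, Function('w')(14)), -1)) = Mul(57005, Pow(Mul(-2, Mul(4, 14), Pow(-218, 2)), -1)) = Mul(57005, Pow(Mul(-2, 56, 47524), -1)) = Mul(57005, Pow(-5322688, -1)) = Mul(57005, Rational(-1, 5322688)) = Rational(-57005, 5322688)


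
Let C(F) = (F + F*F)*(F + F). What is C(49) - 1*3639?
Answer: 236461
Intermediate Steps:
C(F) = 2*F*(F + F²) (C(F) = (F + F²)*(2*F) = 2*F*(F + F²))
C(49) - 1*3639 = 2*49²*(1 + 49) - 1*3639 = 2*2401*50 - 3639 = 240100 - 3639 = 236461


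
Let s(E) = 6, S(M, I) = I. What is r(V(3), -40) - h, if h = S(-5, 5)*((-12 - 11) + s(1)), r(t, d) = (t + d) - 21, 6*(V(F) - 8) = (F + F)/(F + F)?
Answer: 193/6 ≈ 32.167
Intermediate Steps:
V(F) = 49/6 (V(F) = 8 + ((F + F)/(F + F))/6 = 8 + ((2*F)/((2*F)))/6 = 8 + ((2*F)*(1/(2*F)))/6 = 8 + (1/6)*1 = 8 + 1/6 = 49/6)
r(t, d) = -21 + d + t (r(t, d) = (d + t) - 21 = -21 + d + t)
h = -85 (h = 5*((-12 - 11) + 6) = 5*(-23 + 6) = 5*(-17) = -85)
r(V(3), -40) - h = (-21 - 40 + 49/6) - 1*(-85) = -317/6 + 85 = 193/6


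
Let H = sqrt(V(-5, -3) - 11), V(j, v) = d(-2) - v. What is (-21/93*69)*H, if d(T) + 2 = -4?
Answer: -483*I*sqrt(14)/31 ≈ -58.297*I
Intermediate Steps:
d(T) = -6 (d(T) = -2 - 4 = -6)
V(j, v) = -6 - v
H = I*sqrt(14) (H = sqrt((-6 - 1*(-3)) - 11) = sqrt((-6 + 3) - 11) = sqrt(-3 - 11) = sqrt(-14) = I*sqrt(14) ≈ 3.7417*I)
(-21/93*69)*H = (-21/93*69)*(I*sqrt(14)) = (-21*1/93*69)*(I*sqrt(14)) = (-7/31*69)*(I*sqrt(14)) = -483*I*sqrt(14)/31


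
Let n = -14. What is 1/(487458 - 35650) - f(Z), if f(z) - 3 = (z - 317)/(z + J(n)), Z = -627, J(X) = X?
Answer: -1295332895/289608928 ≈ -4.4727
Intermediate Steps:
f(z) = 3 + (-317 + z)/(-14 + z) (f(z) = 3 + (z - 317)/(z - 14) = 3 + (-317 + z)/(-14 + z))
1/(487458 - 35650) - f(Z) = 1/(487458 - 35650) - (-359 + 4*(-627))/(-14 - 627) = 1/451808 - (-359 - 2508)/(-641) = 1/451808 - (-1)*(-2867)/641 = 1/451808 - 1*2867/641 = 1/451808 - 2867/641 = -1295332895/289608928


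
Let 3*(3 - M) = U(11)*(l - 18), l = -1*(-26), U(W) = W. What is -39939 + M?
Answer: -119896/3 ≈ -39965.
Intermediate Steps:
l = 26
M = -79/3 (M = 3 - 11*(26 - 18)/3 = 3 - 11*8/3 = 3 - ⅓*88 = 3 - 88/3 = -79/3 ≈ -26.333)
-39939 + M = -39939 - 79/3 = -119896/3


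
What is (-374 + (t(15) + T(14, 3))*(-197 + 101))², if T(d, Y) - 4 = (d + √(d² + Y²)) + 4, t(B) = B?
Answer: 17302756 + 753792*√205 ≈ 2.8095e+7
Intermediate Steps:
T(d, Y) = 8 + d + √(Y² + d²) (T(d, Y) = 4 + ((d + √(d² + Y²)) + 4) = 4 + ((d + √(Y² + d²)) + 4) = 4 + (4 + d + √(Y² + d²)) = 8 + d + √(Y² + d²))
(-374 + (t(15) + T(14, 3))*(-197 + 101))² = (-374 + (15 + (8 + 14 + √(3² + 14²)))*(-197 + 101))² = (-374 + (15 + (8 + 14 + √(9 + 196)))*(-96))² = (-374 + (15 + (8 + 14 + √205))*(-96))² = (-374 + (15 + (22 + √205))*(-96))² = (-374 + (37 + √205)*(-96))² = (-374 + (-3552 - 96*√205))² = (-3926 - 96*√205)²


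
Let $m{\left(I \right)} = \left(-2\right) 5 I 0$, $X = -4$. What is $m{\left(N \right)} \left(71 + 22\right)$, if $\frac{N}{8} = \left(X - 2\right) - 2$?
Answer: $0$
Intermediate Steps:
$N = -64$ ($N = 8 \left(\left(-4 - 2\right) - 2\right) = 8 \left(-6 - 2\right) = 8 \left(-8\right) = -64$)
$m{\left(I \right)} = 0$ ($m{\left(I \right)} = - 10 I 0 = 0$)
$m{\left(N \right)} \left(71 + 22\right) = 0 \left(71 + 22\right) = 0 \cdot 93 = 0$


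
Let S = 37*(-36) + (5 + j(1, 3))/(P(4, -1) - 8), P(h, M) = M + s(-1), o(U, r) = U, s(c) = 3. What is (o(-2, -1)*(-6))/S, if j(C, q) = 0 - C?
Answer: -18/1999 ≈ -0.0090045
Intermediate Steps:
j(C, q) = -C
P(h, M) = 3 + M (P(h, M) = M + 3 = 3 + M)
S = -3998/3 (S = 37*(-36) + (5 - 1*1)/((3 - 1) - 8) = -1332 + (5 - 1)/(2 - 8) = -1332 + 4/(-6) = -1332 + 4*(-⅙) = -1332 - ⅔ = -3998/3 ≈ -1332.7)
(o(-2, -1)*(-6))/S = (-2*(-6))/(-3998/3) = 12*(-3/3998) = -18/1999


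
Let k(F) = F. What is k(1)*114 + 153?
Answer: 267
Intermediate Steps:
k(1)*114 + 153 = 1*114 + 153 = 114 + 153 = 267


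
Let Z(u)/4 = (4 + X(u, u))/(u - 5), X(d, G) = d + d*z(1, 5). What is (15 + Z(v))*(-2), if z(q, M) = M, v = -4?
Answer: -430/9 ≈ -47.778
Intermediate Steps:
X(d, G) = 6*d (X(d, G) = d + d*5 = d + 5*d = 6*d)
Z(u) = 4*(4 + 6*u)/(-5 + u) (Z(u) = 4*((4 + 6*u)/(u - 5)) = 4*((4 + 6*u)/(-5 + u)) = 4*(4 + 6*u)/(-5 + u))
(15 + Z(v))*(-2) = (15 + 8*(2 + 3*(-4))/(-5 - 4))*(-2) = (15 + 8*(2 - 12)/(-9))*(-2) = (15 + 8*(-1/9)*(-10))*(-2) = (15 + 80/9)*(-2) = (215/9)*(-2) = -430/9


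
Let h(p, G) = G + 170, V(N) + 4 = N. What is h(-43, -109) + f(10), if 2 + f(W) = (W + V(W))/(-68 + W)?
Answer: 1703/29 ≈ 58.724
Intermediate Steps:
V(N) = -4 + N
h(p, G) = 170 + G
f(W) = -2 + (-4 + 2*W)/(-68 + W) (f(W) = -2 + (W + (-4 + W))/(-68 + W) = -2 + (-4 + 2*W)/(-68 + W))
h(-43, -109) + f(10) = (170 - 109) + 132/(-68 + 10) = 61 + 132/(-58) = 61 + 132*(-1/58) = 61 - 66/29 = 1703/29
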